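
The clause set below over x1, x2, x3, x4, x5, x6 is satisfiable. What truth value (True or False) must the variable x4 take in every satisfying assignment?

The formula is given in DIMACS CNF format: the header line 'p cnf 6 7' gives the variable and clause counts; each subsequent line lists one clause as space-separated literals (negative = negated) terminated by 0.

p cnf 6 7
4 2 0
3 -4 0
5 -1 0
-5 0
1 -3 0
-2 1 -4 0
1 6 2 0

Suppose x4 = True.
From the singleton clause (x3), x3 = True.
From the singleton clause (¬x5), x5 = False.
From the singleton clause (¬x1), x1 = False.
But (x1) is also a unit clause — contradiction.
So every satisfying assignment has x4 = False.

False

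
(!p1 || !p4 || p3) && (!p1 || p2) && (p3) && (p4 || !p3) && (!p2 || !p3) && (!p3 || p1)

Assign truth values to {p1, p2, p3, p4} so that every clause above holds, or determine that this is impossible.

UNSATISFIABLE

(p3) alone gives p3 = true.
(p4) alone gives p4 = true.
(!p2) alone gives p2 = false.
(!p1) alone gives p1 = false.
Now (p1) is unsatisfied and unit — conflict.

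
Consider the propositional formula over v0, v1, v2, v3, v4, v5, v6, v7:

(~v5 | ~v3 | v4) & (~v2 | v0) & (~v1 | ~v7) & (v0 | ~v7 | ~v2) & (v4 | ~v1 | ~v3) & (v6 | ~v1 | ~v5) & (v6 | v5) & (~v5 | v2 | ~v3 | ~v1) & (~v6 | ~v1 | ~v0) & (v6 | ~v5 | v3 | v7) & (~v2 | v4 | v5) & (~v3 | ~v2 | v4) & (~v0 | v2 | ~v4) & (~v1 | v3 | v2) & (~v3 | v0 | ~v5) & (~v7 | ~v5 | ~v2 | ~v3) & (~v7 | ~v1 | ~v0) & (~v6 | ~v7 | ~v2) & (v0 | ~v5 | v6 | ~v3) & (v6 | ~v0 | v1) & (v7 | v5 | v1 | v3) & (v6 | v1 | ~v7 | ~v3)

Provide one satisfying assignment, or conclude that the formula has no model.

Case v2 = 1:
Unit clause (v0) forces v0 = 1.
Case v1 = 0:
Unit clause (v6) forces v6 = 1.
Unit clause (~v7) forces v7 = 0.
Case v4 = 1:
Case v5 = 0:
Unit clause (v3) forces v3 = 1.
This assignment satisfies each clause.

v0=1, v1=0, v2=1, v3=1, v4=1, v5=0, v6=1, v7=0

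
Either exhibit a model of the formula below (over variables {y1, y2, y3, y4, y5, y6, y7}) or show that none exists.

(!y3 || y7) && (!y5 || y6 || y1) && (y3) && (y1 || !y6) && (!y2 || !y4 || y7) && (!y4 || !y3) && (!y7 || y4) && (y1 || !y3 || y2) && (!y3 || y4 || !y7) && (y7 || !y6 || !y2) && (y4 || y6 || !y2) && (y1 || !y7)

UNSATISFIABLE

(y3) alone gives y3 = true.
(y7) alone gives y7 = true.
(!y4) alone gives y4 = false.
Now (y4) is unsatisfied and unit — conflict.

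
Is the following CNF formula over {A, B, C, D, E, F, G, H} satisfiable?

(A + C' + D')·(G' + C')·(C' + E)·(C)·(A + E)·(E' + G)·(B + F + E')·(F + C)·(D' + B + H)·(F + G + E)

No, unsatisfiable

(C) alone gives C = 1.
(G') alone gives G = 0.
(E) alone gives E = 1.
Now (E') is unsatisfied and unit — conflict.
No assignment satisfies every clause.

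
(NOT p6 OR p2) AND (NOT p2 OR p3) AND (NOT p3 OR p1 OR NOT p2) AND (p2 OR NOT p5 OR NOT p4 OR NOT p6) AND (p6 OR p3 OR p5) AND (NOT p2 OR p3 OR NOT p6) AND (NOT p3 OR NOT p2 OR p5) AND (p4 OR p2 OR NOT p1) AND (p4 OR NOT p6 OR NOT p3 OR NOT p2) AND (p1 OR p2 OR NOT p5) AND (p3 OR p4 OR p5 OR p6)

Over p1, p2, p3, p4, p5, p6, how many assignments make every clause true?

There are 2^6 = 64 truth assignments over (p1, p2, p3, p4, p5, p6).
Split on p3. With p3 = true, the clauses containing p3 are satisfied and NOT p3 drops from the rest; 7 of the 2^5 = 32 assignments to the other variables satisfy what remains.
With p3 = false, by the same count on the reduced clause set, 1 assignment works.
(One model: p1=F, p2=F, p3=T, p4=F, p5=F, p6=F.)
Total: 7 + 1 = 8.

8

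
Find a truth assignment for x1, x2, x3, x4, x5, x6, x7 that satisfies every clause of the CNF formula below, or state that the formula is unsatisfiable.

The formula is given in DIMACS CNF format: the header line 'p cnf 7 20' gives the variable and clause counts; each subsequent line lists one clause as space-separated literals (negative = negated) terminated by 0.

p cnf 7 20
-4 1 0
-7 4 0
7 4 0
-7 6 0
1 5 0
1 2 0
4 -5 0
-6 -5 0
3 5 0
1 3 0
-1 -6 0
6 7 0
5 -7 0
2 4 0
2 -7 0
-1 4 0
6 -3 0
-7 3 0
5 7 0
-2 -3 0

UNSATISFIABLE

Try x4 = False.
Unit clause (¬x7) forces x7 = False.
But (x7) is also a unit clause — contradiction.
So x4 must be the other value — set x4 = True.
Unit clause (x1) forces x1 = True.
Unit clause (¬x6) forces x6 = False.
Unit clause (¬x7) forces x7 = False.
But (x7) is also a unit clause — contradiction.
Either choice for x4 ends in contradiction.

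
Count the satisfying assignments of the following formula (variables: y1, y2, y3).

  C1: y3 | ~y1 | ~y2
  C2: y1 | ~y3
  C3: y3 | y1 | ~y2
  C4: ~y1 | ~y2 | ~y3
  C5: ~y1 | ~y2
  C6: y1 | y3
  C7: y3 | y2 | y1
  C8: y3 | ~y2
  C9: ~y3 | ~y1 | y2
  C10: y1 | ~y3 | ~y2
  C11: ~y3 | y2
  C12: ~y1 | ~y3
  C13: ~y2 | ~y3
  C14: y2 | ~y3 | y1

1

There are 2^3 = 8 truth assignments over (y1, y2, y3).
Check each against the 14 clauses (columns in the order y1, y2, y3):
  F F F  ✗ fails (y1 | y3)
  F F T  ✗ fails (y1 | ~y3)
  F T F  ✗ fails (y3 | y1 | ~y2)
  F T T  ✗ fails (y1 | ~y3)
  T F F  ✓ satisfies all
  T F T  ✗ fails (~y3 | ~y1 | y2)
  T T F  ✗ fails (y3 | ~y1 | ~y2)
  T T T  ✗ fails (~y1 | ~y2 | ~y3)
1 of the 8 rows is a model.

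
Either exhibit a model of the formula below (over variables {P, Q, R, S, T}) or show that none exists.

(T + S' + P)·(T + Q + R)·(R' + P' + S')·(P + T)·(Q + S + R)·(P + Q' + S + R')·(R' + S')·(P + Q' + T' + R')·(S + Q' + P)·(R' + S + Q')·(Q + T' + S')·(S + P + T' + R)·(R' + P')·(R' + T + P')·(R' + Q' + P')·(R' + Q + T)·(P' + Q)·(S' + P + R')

P: 0; Q: 0; R: 1; S: 0; T: 1

Branch on P: set P = 0.
Unit clause (T) forces T = 1.
Branch on R: set R = 1.
Unit clause (S') forces S = 0.
Unit clause (Q') forces Q = 0.
Every clause now holds.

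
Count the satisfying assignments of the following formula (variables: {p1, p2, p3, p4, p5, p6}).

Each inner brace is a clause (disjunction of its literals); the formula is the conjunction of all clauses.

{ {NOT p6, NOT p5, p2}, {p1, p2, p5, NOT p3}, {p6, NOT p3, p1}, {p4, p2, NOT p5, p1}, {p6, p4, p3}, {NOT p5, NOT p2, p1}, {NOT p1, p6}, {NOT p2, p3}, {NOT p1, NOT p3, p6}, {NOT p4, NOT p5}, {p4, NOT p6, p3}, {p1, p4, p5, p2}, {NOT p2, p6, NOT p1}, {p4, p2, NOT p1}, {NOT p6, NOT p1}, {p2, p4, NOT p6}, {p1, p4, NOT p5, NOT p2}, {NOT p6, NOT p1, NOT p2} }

There are 2^6 = 64 truth assignments over (p1, p2, p3, p4, p5, p6).
Split on p2. With p2 = true, the clauses containing p2 are satisfied and NOT p2 drops from the rest; 2 of the 2^5 = 32 assignments to the other variables satisfy what remains.
With p2 = false, by the same count on the reduced clause set, 2 assignments work.
Total: 2 + 2 = 4.

4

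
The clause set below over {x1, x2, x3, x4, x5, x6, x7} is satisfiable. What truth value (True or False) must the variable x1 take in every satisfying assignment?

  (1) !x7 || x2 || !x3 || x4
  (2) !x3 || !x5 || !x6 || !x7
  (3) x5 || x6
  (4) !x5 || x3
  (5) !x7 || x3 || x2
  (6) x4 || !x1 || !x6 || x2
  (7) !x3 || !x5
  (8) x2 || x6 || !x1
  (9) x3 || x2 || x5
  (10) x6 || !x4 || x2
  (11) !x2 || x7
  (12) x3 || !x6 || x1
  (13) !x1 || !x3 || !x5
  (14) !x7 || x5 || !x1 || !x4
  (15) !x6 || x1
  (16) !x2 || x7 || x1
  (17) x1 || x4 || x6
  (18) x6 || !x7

Suppose x1 = false.
The clause (!x6) is unit, so x6 = false.
The clause (x5) is unit, so x5 = true.
The clause (x3) is unit, so x3 = true.
That conflicts with the unit clause (!x3).
So every satisfying assignment has x1 = True.

True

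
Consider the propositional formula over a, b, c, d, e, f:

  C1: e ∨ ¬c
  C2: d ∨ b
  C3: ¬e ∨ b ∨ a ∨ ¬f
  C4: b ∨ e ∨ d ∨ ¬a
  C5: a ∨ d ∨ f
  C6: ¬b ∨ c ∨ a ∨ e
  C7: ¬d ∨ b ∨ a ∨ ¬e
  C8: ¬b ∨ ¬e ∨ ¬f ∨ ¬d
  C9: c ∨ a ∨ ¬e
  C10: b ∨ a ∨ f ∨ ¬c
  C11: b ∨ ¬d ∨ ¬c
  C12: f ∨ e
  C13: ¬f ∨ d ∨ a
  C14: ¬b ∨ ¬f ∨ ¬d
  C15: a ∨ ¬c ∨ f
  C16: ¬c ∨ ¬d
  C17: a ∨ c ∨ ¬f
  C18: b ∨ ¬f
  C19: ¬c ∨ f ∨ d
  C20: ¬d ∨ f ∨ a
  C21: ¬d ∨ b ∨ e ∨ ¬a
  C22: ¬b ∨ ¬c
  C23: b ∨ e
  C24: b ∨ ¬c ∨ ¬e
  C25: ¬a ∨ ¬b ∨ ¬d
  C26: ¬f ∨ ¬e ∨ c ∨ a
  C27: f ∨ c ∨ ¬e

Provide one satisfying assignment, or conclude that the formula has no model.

Case e = False:
The clause (¬c) is unit, so c = False.
The clause (f) is unit, so f = True.
The clause (a) is unit, so a = True.
The clause (b) is unit, so b = True.
The clause (¬d) is unit, so d = False.
Every clause now holds.

a: True, b: True, c: False, d: False, e: False, f: True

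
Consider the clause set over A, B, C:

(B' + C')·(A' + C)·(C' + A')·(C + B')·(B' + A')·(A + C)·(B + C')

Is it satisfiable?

Branch on B: set B = 0.
From the singleton clause (C'), C = 0.
From the singleton clause (A'), A = 0.
That conflicts with the unit clause (A).
Undo B and try B = 1.
From the singleton clause (C'), C = 0.
That conflicts with the unit clause (C).
Either choice for B ends in contradiction.
No assignment satisfies every clause.

Unsatisfiable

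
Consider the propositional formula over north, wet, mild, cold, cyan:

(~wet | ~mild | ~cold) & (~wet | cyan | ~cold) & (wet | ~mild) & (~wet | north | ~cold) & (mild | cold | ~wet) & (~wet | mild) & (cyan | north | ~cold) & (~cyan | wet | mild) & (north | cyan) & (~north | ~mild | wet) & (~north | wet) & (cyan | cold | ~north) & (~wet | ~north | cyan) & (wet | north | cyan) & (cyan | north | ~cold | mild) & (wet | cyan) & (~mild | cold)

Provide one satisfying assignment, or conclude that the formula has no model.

UNSATISFIABLE

Case wet = 1:
Unit clause (mild) forces mild = 1.
Unit clause (~cold) forces cold = 0.
Now (cold) is unsatisfied and unit — conflict.
Backtrack on wet: now try wet = 0.
Unit clause (~mild) forces mild = 0.
Unit clause (~cyan) forces cyan = 0.
Now (cyan) is unsatisfied and unit — conflict.
Both values of wet lead to a conflict.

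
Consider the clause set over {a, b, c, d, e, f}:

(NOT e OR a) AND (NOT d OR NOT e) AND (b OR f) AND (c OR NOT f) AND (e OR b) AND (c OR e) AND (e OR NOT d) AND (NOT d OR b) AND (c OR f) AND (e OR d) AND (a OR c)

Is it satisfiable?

Case e = true:
From the singleton clause (a), a = true.
From the singleton clause (NOT d), d = false.
Case b = true:
Case c = true:
Every clause is now satisfied; f is unconstrained.
A satisfying assignment: a: true,  b: true,  c: true,  d: false,  e: true,  f: false.

Yes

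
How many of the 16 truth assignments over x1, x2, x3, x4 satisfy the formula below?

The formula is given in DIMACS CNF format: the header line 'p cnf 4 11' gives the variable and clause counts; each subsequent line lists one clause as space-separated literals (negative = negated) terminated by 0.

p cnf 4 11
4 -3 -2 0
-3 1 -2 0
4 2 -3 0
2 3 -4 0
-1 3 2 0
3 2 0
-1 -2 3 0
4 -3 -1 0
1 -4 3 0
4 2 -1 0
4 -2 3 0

3

There are 2^4 = 16 truth assignments over (x1, x2, x3, x4).
Check each against the 11 clauses (columns in the order x1, x2, x3, x4):
  F F F F  ✗ fails (x3 ∨ x2)
  F F F T  ✗ fails (x2 ∨ x3 ∨ ¬x4)
  F F T F  ✗ fails (x4 ∨ x2 ∨ ¬x3)
  F F T T  ✓ satisfies all
  F T F F  ✗ fails (x4 ∨ ¬x2 ∨ x3)
  F T F T  ✗ fails (x1 ∨ ¬x4 ∨ x3)
  F T T F  ✗ fails (x4 ∨ ¬x3 ∨ ¬x2)
  F T T T  ✗ fails (¬x3 ∨ x1 ∨ ¬x2)
  T F F F  ✗ fails (¬x1 ∨ x3 ∨ x2)
  T F F T  ✗ fails (x2 ∨ x3 ∨ ¬x4)
  T F T F  ✗ fails (x4 ∨ x2 ∨ ¬x3)
  T F T T  ✓ satisfies all
  T T F F  ✗ fails (¬x1 ∨ ¬x2 ∨ x3)
  T T F T  ✗ fails (¬x1 ∨ ¬x2 ∨ x3)
  T T T F  ✗ fails (x4 ∨ ¬x3 ∨ ¬x2)
  T T T T  ✓ satisfies all
3 of the 16 rows are models.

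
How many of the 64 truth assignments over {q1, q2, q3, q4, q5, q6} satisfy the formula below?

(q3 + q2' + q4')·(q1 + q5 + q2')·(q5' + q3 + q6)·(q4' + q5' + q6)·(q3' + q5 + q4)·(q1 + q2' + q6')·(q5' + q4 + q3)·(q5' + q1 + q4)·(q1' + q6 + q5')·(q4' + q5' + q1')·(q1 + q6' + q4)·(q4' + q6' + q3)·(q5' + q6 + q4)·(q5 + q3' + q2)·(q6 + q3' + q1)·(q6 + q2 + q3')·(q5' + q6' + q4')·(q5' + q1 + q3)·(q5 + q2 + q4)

There are 2^6 = 64 truth assignments over (q1, q2, q3, q4, q5, q6).
Split on q2. With q2 = 1, the clauses containing q2 are satisfied and q2' drops from the rest; 5 of the 2^5 = 32 assignments to the other variables satisfy what remains.
With q2 = 0, by the same count on the reduced clause set, 3 assignments work.
Total: 5 + 3 = 8.

8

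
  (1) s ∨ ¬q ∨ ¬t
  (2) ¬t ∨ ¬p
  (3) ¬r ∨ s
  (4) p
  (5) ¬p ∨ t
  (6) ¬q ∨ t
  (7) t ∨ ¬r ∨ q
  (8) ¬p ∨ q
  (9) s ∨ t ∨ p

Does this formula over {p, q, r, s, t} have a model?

(p) alone gives p = True.
(¬t) alone gives t = False.
That conflicts with the unit clause (t).
No assignment satisfies every clause.

No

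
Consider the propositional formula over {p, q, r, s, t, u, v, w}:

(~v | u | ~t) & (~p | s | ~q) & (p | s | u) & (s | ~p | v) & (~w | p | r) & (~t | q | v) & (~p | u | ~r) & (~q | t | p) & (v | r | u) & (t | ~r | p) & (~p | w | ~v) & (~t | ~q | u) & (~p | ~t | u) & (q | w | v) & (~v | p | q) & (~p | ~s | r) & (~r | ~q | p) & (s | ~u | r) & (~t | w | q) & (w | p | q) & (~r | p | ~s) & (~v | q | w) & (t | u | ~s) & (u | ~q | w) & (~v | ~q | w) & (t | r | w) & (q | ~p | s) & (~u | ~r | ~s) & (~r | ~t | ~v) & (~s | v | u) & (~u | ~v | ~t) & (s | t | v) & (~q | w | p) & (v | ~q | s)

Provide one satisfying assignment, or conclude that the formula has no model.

Case v = 0:
Case s = 1:
(u) alone gives u = 1.
(~r) alone gives r = 0.
(~p) alone gives p = 0.
(~w) alone gives w = 0.
(q) alone gives q = 1.
But (~q) is also a unit clause — contradiction.
Backtrack on s: now try s = 0.
(~p) alone gives p = 0.
(u) alone gives u = 1.
(r) alone gives r = 1.
(t) alone gives t = 1.
(q) alone gives q = 1.
But (~q) is also a unit clause — contradiction.
Either choice for s ends in contradiction.
Backtrack on v: now try v = 1.
Case u = 1:
(~t) alone gives t = 0.
Case q = 0:
(p) alone gives p = 1.
(w) alone gives w = 1.
(s) alone gives s = 1.
(r) alone gives r = 1.
But (~r) is also a unit clause — contradiction.
Backtrack on q: now try q = 1.
(p) alone gives p = 1.
(s) alone gives s = 1.
(w) alone gives w = 1.
(r) alone gives r = 1.
But (~r) is also a unit clause — contradiction.
Either choice for q ends in contradiction.
Backtrack on u: now try u = 0.
(~t) alone gives t = 0.
(~s) alone gives s = 0.
(p) alone gives p = 1.
(~q) alone gives q = 0.
But (q) is also a unit clause — contradiction.
Either choice for u ends in contradiction.
Either choice for v ends in contradiction.

UNSATISFIABLE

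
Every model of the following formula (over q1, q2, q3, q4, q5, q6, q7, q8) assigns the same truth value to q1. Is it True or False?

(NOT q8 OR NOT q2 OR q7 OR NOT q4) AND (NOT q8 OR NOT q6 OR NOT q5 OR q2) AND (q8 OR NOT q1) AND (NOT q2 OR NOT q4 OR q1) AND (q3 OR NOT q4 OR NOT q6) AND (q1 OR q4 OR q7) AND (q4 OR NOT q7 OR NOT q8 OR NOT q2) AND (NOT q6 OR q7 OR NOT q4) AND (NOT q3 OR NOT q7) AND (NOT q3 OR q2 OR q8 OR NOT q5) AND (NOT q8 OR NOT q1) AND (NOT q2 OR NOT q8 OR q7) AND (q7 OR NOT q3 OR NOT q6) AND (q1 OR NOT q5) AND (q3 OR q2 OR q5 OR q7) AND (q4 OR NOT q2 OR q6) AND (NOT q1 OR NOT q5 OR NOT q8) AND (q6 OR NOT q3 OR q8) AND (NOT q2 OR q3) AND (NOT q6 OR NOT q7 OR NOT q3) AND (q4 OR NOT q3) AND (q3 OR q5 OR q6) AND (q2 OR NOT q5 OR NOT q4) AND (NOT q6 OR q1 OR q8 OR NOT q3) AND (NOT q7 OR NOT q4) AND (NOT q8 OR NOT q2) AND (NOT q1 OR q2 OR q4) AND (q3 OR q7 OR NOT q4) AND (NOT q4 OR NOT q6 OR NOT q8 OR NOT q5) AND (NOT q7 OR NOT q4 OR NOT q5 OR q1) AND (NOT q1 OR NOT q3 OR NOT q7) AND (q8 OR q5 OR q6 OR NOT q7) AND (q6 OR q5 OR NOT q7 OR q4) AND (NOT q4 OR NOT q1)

Suppose q1 = true.
Unit clause (q8) forces q8 = true.
But (NOT q8) is also a unit clause — contradiction.
So every satisfying assignment has q1 = False.

False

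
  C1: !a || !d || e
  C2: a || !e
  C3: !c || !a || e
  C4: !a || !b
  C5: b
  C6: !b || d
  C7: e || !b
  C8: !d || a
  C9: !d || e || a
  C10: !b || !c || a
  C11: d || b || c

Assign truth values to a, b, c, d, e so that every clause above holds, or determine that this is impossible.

UNSATISFIABLE

The clause (b) is unit, so b = true.
The clause (!a) is unit, so a = false.
The clause (!e) is unit, so e = false.
But (e) is also a unit clause — contradiction.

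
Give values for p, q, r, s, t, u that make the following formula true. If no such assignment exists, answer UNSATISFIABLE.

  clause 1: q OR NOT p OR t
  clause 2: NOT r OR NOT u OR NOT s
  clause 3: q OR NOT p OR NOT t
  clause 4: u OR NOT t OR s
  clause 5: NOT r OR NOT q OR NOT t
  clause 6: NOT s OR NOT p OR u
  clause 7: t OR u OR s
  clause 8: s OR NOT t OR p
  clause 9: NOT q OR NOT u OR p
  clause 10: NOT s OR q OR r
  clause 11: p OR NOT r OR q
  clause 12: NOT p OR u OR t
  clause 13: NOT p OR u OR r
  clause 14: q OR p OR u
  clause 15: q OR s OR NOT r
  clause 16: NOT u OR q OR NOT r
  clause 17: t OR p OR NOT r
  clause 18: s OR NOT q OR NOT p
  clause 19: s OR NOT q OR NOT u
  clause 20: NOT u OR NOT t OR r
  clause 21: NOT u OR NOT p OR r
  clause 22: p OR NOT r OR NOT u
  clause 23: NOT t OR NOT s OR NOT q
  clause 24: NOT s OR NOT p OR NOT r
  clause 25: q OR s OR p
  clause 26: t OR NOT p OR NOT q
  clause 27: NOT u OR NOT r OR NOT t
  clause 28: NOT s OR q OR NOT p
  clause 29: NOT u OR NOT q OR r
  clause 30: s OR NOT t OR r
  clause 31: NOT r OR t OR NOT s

Suppose q = true.
Suppose r = false.
(NOT u) alone gives u = false.
(NOT p) alone gives p = false.
Suppose t = false.
(s) alone gives s = true.
All clauses are satisfied.

p: false; q: true; r: false; s: true; t: false; u: false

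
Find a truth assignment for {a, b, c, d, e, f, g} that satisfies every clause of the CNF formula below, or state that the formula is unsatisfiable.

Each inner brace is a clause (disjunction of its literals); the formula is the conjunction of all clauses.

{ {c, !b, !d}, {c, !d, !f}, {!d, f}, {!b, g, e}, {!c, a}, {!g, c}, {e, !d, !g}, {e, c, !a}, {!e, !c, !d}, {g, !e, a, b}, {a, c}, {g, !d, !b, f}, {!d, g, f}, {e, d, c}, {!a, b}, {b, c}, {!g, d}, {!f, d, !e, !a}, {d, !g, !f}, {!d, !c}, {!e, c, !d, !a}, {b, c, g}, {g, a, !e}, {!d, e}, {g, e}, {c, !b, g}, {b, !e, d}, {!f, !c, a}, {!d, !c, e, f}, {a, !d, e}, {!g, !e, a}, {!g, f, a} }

Suppose d = false.
(!g) alone gives g = false.
(e) alone gives e = true.
(a) alone gives a = true.
(b) alone gives b = true.
(!f) alone gives f = false.
(c) alone gives c = true.
All clauses are satisfied.

a: true; b: true; c: true; d: false; e: true; f: false; g: false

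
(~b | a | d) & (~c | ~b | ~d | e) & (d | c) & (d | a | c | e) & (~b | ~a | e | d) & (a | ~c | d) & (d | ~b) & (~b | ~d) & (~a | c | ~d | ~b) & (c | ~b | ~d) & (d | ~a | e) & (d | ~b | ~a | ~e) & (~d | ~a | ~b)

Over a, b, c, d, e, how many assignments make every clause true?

There are 2^5 = 32 truth assignments over (a, b, c, d, e).
Split on c. With c = 1, the clauses containing c are satisfied and ~c drops from the rest; 5 of the 2^4 = 16 assignments to the other variables satisfy what remains.
With c = 0, by the same count on the reduced clause set, 4 assignments work.
(One model: a=F, b=F, c=F, d=T, e=F.)
Total: 5 + 4 = 9.

9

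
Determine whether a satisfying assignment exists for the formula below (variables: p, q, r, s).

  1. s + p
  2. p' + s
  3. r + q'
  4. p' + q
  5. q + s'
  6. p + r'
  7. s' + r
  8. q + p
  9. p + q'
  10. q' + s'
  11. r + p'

No

Branch on s: set s = 1.
The clause (q) is unit, so q = 1.
That conflicts with the unit clause (q').
That branch fails; take s = 0 instead.
The clause (p) is unit, so p = 1.
That conflicts with the unit clause (p').
Either choice for s ends in contradiction.
No assignment satisfies every clause.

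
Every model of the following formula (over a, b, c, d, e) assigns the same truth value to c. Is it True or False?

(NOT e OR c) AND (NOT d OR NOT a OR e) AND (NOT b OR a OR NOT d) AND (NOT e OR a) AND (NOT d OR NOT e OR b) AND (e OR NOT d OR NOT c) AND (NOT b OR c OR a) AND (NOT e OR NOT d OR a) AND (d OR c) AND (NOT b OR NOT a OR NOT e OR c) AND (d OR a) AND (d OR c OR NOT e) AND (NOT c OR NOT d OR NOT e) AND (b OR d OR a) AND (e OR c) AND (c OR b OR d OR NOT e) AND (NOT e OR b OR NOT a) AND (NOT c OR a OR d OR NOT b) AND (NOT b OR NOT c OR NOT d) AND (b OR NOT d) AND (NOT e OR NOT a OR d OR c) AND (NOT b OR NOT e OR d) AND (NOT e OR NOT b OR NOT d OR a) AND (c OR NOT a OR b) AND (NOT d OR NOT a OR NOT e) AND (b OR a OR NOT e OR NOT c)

Suppose c = false.
Unit clause (NOT e) forces e = false.
Now (e) is unsatisfied and unit — conflict.
So every satisfying assignment has c = True.

True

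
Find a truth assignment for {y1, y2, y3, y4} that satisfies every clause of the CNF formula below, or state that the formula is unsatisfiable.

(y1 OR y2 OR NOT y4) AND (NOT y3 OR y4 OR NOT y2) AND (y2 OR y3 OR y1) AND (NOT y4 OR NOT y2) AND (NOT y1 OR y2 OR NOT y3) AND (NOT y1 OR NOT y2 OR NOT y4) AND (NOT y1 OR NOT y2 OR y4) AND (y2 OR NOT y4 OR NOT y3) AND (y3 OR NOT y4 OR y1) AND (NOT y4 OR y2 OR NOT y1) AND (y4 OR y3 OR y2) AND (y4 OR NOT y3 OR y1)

y1 ↦ false, y2 ↦ true, y3 ↦ false, y4 ↦ false

Suppose y4 = false.
Suppose y3 = false.
Unit clause (y2) forces y2 = true.
Unit clause (NOT y1) forces y1 = false.
Every clause now holds.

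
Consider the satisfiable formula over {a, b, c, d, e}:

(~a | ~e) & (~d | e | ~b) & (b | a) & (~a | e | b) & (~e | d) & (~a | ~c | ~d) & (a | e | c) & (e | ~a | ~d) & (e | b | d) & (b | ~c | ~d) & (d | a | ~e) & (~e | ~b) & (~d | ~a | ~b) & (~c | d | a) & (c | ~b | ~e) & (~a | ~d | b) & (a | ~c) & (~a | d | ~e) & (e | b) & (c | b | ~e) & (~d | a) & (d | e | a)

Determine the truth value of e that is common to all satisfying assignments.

False

Suppose e = 1.
From the singleton clause (~a), a = 0.
From the singleton clause (b), b = 1.
That conflicts with the unit clause (~b).
So every satisfying assignment has e = False.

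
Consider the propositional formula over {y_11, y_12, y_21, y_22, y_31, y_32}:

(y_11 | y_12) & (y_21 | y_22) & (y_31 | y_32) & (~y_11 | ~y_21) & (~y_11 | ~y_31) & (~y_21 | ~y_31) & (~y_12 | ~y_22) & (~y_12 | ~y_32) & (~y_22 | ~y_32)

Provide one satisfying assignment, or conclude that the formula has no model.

Branch on y_11: set y_11 = 1.
Unit clause (~y_21) forces y_21 = 0.
Unit clause (y_22) forces y_22 = 1.
Unit clause (~y_31) forces y_31 = 0.
Unit clause (y_32) forces y_32 = 1.
Now (~y_32) is unsatisfied and unit — conflict.
Backtrack on y_11: now try y_11 = 0.
Unit clause (y_12) forces y_12 = 1.
Unit clause (~y_22) forces y_22 = 0.
Unit clause (y_21) forces y_21 = 1.
Unit clause (~y_31) forces y_31 = 0.
Unit clause (y_32) forces y_32 = 1.
Now (~y_32) is unsatisfied and unit — conflict.
Either choice for y_11 ends in contradiction.

UNSATISFIABLE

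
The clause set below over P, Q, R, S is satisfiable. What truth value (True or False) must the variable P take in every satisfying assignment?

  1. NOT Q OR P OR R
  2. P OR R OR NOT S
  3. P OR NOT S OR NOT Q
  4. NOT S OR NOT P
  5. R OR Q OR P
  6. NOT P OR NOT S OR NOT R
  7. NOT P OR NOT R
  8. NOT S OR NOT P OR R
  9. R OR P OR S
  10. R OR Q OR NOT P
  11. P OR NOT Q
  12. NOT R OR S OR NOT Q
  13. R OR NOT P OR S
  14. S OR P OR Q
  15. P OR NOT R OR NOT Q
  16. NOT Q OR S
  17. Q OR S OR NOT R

Suppose P = true.
(NOT S) alone gives S = false.
(NOT R) alone gives R = false.
But (R) is also a unit clause — contradiction.
So every satisfying assignment has P = False.

False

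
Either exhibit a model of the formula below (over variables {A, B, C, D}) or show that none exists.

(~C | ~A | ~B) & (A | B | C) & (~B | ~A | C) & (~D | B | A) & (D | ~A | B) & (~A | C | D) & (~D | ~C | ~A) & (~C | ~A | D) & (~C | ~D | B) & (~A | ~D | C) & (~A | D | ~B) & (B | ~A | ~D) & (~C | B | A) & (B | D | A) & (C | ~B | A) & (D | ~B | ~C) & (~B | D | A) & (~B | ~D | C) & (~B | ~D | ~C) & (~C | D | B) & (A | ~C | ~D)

UNSATISFIABLE

Try C = 0.
Try A = 1.
From the singleton clause (~B), B = 0.
From the singleton clause (D), D = 1.
That conflicts with the unit clause (~D).
Undo A and try A = 0.
From the singleton clause (B), B = 1.
That conflicts with the unit clause (~B).
Neither A = 1 nor A = 0 works.
Undo C and try C = 1.
Try A = 0.
From the singleton clause (B), B = 1.
From the singleton clause (D), D = 1.
That conflicts with the unit clause (~D).
Undo A and try A = 1.
From the singleton clause (~B), B = 0.
From the singleton clause (D), D = 1.
That conflicts with the unit clause (~D).
Neither A = 1 nor A = 0 works.
Neither C = 1 nor C = 0 works.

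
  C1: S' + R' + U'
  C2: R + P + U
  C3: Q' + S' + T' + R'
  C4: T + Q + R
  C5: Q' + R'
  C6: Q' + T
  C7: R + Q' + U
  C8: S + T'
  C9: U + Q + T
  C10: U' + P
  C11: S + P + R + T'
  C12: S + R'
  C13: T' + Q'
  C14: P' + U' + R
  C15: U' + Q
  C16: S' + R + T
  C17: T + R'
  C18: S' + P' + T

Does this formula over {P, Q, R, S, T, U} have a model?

Case Q = 0:
The clause (U') is unit, so U = 0.
The clause (T) is unit, so T = 1.
The clause (S) is unit, so S = 1.
Case R = 0:
The clause (P) is unit, so P = 1.
This assignment satisfies each clause.
A satisfying assignment: P=1,  Q=0,  R=0,  S=1,  T=1,  U=0.

Yes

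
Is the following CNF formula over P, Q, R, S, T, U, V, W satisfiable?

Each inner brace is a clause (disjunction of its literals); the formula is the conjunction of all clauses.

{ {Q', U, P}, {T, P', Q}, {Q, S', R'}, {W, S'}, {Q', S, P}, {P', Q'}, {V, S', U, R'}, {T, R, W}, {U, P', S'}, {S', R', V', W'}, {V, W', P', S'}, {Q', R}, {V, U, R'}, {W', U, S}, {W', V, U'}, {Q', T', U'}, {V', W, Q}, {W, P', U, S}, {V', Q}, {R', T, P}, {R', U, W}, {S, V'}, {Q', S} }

Suppose W = 0.
The clause (S') is unit, so S = 0.
The clause (V') is unit, so V = 0.
The clause (Q') is unit, so Q = 0.
Suppose T = 1.
Suppose U = 1.
All clauses hold; P, R can take either value.
A satisfying assignment: P ↦ 1,  Q ↦ 0,  R ↦ 1,  S ↦ 0,  T ↦ 1,  U ↦ 1,  V ↦ 0,  W ↦ 0.

Yes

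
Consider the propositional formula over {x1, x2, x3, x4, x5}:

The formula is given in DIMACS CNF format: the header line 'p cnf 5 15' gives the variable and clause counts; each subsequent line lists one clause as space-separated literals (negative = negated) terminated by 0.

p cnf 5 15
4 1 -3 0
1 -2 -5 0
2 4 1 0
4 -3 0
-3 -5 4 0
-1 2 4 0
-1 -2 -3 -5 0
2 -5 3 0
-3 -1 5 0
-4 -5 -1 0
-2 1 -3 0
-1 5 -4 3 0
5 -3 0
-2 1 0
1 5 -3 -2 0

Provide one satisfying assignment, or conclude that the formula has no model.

Branch on x4: set x4 = True.
Branch on x5: set x5 = True.
The clause (¬x1) is unit, so x1 = False.
The clause (¬x2) is unit, so x2 = False.
The clause (x3) is unit, so x3 = True.
All clauses are satisfied.

x1=False,  x2=False,  x3=True,  x4=True,  x5=True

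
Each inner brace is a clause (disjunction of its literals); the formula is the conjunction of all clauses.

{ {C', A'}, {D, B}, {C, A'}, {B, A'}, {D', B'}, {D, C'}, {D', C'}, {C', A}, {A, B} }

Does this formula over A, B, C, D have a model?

Branch on C: set C = 0.
(A') alone gives A = 0.
(B) alone gives B = 1.
(D') alone gives D = 0.
All clauses are satisfied.
A satisfying assignment: A=0; B=1; C=0; D=0.

Yes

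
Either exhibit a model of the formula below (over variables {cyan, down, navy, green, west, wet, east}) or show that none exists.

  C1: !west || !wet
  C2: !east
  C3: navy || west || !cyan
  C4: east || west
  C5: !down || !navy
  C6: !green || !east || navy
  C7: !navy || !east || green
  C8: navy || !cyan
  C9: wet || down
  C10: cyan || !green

The clause (!east) is unit, so east = false.
The clause (west) is unit, so west = true.
The clause (!wet) is unit, so wet = false.
The clause (down) is unit, so down = true.
The clause (!navy) is unit, so navy = false.
The clause (!cyan) is unit, so cyan = false.
The clause (!green) is unit, so green = false.
Every clause now holds.

cyan ↦ false; down ↦ true; navy ↦ false; green ↦ false; west ↦ true; wet ↦ false; east ↦ false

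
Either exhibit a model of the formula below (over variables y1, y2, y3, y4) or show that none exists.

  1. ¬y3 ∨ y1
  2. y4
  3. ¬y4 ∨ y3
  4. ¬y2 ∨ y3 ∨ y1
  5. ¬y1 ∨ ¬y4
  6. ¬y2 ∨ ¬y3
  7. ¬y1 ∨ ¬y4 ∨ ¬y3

From the singleton clause (y4), y4 = True.
From the singleton clause (y3), y3 = True.
From the singleton clause (y1), y1 = True.
But (¬y1) is also a unit clause — contradiction.

UNSATISFIABLE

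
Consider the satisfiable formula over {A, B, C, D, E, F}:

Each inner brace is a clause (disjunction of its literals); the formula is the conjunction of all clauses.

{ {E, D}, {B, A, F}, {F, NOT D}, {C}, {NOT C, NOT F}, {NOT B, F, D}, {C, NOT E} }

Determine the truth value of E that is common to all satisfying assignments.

Suppose E = false.
Unit clause (D) forces D = true.
Unit clause (F) forces F = true.
Unit clause (C) forces C = true.
That conflicts with the unit clause (NOT C).
So every satisfying assignment has E = True.

True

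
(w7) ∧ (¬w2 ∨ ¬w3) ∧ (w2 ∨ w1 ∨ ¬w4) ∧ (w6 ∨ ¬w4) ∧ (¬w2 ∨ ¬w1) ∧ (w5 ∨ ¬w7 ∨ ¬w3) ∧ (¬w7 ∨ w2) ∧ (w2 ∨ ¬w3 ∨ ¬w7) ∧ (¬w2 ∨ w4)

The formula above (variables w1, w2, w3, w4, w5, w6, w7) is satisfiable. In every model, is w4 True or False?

Suppose w4 = False.
The clause (w7) is unit, so w7 = True.
The clause (w2) is unit, so w2 = True.
That conflicts with the unit clause (¬w2).
So every satisfying assignment has w4 = True.

True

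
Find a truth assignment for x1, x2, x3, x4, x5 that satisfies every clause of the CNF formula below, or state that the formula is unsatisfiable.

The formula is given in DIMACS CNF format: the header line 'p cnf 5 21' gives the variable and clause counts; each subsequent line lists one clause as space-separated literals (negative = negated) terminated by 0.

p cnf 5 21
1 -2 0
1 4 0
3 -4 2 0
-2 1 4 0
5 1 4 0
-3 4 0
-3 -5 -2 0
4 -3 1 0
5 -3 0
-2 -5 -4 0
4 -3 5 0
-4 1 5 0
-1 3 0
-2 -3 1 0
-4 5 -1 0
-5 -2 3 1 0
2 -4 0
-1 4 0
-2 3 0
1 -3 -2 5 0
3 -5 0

UNSATISFIABLE

Branch on x1: set x1 = True.
(x3) alone gives x3 = True.
(x4) alone gives x4 = True.
(x5) alone gives x5 = True.
(¬x2) alone gives x2 = False.
That conflicts with the unit clause (x2).
Backtrack on x1: now try x1 = False.
(¬x2) alone gives x2 = False.
(x4) alone gives x4 = True.
That conflicts with the unit clause (¬x4).
Either choice for x1 ends in contradiction.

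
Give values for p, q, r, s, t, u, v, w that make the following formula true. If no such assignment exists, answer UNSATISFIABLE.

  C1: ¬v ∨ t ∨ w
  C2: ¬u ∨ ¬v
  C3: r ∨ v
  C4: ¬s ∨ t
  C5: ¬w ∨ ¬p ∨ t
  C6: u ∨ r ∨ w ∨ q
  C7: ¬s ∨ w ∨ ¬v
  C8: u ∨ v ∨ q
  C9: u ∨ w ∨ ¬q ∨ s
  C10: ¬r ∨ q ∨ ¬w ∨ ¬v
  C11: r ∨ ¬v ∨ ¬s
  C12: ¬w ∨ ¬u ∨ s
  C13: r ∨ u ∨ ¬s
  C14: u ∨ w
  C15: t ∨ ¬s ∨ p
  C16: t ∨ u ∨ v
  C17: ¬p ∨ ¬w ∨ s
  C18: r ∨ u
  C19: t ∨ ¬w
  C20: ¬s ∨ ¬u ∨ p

Case u = True:
Unit clause (¬v) forces v = False.
Unit clause (r) forces r = True.
Case s = False:
Unit clause (¬w) forces w = False.
All clauses hold; p, q, t can take either value.

p=True; q=True; r=True; s=False; t=True; u=True; v=False; w=False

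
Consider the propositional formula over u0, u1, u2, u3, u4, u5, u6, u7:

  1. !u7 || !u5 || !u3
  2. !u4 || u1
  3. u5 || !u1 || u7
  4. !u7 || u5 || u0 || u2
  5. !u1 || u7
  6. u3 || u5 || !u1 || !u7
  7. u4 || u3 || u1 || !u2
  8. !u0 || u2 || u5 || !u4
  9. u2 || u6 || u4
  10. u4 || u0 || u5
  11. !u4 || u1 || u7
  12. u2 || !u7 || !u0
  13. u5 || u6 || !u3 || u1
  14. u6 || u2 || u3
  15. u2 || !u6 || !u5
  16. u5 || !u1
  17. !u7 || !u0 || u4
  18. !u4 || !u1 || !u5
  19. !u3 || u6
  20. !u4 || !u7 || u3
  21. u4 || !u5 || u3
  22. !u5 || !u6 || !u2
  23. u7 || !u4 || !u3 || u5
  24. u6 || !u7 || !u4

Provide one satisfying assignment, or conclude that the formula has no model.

Suppose u4 = false.
Suppose u1 = false.
Suppose u3 = true.
From the singleton clause (u6), u6 = true.
Suppose u7 = false.
Suppose u0 = true.
Suppose u2 = true.
From the singleton clause (!u5), u5 = false.
All clauses are satisfied.

u0 ↦ true,  u1 ↦ false,  u2 ↦ true,  u3 ↦ true,  u4 ↦ false,  u5 ↦ false,  u6 ↦ true,  u7 ↦ false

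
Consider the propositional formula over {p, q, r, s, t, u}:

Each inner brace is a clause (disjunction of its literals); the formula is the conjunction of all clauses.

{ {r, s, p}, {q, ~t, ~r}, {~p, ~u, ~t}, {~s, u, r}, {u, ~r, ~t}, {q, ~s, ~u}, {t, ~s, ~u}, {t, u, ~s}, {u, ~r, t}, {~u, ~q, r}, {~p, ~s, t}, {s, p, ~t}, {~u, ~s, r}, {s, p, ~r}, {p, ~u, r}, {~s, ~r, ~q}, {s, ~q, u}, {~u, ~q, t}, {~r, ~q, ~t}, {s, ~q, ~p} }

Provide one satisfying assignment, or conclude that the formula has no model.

Branch on r: set r = 0.
Branch on s: set s = 0.
Unit clause (p) forces p = 1.
Unit clause (~q) forces q = 0.
Branch on u: set u = 1.
Unit clause (~t) forces t = 0.
All clauses are satisfied.

p ↦ 1, q ↦ 0, r ↦ 0, s ↦ 0, t ↦ 0, u ↦ 1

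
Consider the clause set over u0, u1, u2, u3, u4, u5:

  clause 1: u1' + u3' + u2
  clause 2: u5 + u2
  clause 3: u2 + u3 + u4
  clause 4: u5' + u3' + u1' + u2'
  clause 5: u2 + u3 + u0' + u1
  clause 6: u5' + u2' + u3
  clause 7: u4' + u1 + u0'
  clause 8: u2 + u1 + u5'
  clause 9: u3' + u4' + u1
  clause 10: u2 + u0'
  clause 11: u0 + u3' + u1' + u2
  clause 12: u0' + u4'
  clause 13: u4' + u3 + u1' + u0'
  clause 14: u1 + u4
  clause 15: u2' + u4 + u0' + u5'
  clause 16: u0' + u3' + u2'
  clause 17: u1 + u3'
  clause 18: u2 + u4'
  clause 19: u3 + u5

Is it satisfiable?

Branch on u5: set u5 = 0.
Unit clause (u2) forces u2 = 1.
Unit clause (u3) forces u3 = 1.
Unit clause (u0') forces u0 = 0.
Unit clause (u1) forces u1 = 1.
Every clause is now satisfied; u4 is unconstrained.
A satisfying assignment: u0 ↦ 0; u1 ↦ 1; u2 ↦ 1; u3 ↦ 1; u4 ↦ 0; u5 ↦ 0.

Satisfiable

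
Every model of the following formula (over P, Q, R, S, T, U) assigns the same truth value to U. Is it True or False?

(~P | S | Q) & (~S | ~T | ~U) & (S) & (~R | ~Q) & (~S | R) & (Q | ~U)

Suppose U = 1.
The clause (S) is unit, so S = 1.
The clause (~T) is unit, so T = 0.
The clause (R) is unit, so R = 1.
The clause (~Q) is unit, so Q = 0.
Now (Q) is unsatisfied and unit — conflict.
So every satisfying assignment has U = False.

False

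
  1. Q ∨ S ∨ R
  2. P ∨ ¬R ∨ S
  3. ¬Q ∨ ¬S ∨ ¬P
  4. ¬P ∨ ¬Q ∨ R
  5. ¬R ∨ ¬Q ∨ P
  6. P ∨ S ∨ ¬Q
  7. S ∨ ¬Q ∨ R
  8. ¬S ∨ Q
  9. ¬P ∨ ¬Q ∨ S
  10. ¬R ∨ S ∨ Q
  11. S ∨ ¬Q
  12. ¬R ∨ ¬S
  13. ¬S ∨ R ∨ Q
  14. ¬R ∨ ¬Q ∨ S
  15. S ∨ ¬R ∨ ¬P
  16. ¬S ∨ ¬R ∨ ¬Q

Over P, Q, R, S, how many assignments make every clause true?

1

There are 2^4 = 16 truth assignments over (P, Q, R, S).
Check each against the 16 clauses (columns in the order P, Q, R, S):
  F F F F  ✗ fails (Q ∨ S ∨ R)
  F F F T  ✗ fails (¬S ∨ Q)
  F F T F  ✗ fails (P ∨ ¬R ∨ S)
  F F T T  ✗ fails (¬S ∨ Q)
  F T F F  ✗ fails (P ∨ S ∨ ¬Q)
  F T F T  ✓ satisfies all
  F T T F  ✗ fails (P ∨ ¬R ∨ S)
  F T T T  ✗ fails (¬R ∨ ¬Q ∨ P)
  T F F F  ✗ fails (Q ∨ S ∨ R)
  T F F T  ✗ fails (¬S ∨ Q)
  T F T F  ✗ fails (¬R ∨ S ∨ Q)
  T F T T  ✗ fails (¬S ∨ Q)
  T T F F  ✗ fails (¬P ∨ ¬Q ∨ R)
  T T F T  ✗ fails (¬Q ∨ ¬S ∨ ¬P)
  T T T F  ✗ fails (¬P ∨ ¬Q ∨ S)
  T T T T  ✗ fails (¬Q ∨ ¬S ∨ ¬P)
1 of the 16 rows is a model.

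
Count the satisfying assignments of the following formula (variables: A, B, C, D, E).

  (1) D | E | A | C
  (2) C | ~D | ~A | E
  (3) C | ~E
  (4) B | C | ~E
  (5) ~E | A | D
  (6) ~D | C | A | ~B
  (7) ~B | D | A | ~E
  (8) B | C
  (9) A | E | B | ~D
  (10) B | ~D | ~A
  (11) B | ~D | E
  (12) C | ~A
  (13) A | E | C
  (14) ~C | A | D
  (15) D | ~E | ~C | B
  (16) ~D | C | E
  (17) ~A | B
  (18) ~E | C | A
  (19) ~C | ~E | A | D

7

There are 2^5 = 32 truth assignments over (A, B, C, D, E).
Split on E. With E = 1, the clauses containing E are satisfied and ~E drops from the rest; 4 of the 2^4 = 16 assignments to the other variables satisfy what remains.
With E = 0, by the same count on the reduced clause set, 3 assignments work.
Total: 4 + 3 = 7.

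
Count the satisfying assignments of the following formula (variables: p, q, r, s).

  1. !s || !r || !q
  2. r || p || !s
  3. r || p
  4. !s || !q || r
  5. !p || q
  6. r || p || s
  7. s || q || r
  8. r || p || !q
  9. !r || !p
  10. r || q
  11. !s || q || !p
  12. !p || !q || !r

4

There are 2^4 = 16 truth assignments over (p, q, r, s).
Split on r. With r = true, the clauses containing r are satisfied and !r drops from the rest; 3 of the 2^3 = 8 assignments to the other variables satisfy what remains.
With r = false, by the same count on the reduced clause set, 1 assignment works.
Total: 3 + 1 = 4.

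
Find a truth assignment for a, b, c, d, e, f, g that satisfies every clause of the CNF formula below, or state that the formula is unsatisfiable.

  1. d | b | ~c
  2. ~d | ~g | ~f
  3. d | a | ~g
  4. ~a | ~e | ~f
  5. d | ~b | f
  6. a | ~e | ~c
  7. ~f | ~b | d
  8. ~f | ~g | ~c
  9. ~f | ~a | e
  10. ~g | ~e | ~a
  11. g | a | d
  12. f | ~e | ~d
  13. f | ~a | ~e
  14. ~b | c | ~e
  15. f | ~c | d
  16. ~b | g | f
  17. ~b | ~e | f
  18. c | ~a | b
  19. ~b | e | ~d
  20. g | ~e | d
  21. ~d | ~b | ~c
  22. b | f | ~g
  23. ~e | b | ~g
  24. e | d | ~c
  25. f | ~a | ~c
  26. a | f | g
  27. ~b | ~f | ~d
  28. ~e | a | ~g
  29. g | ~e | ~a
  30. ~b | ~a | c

Suppose d = 1.
Suppose g = 0.
Suppose f = 1.
(~b) alone gives b = 0.
Suppose a = 0.
Suppose e = 0.
Every clause is now satisfied; c is unconstrained.

a ↦ 0,  b ↦ 0,  c ↦ 0,  d ↦ 1,  e ↦ 0,  f ↦ 1,  g ↦ 0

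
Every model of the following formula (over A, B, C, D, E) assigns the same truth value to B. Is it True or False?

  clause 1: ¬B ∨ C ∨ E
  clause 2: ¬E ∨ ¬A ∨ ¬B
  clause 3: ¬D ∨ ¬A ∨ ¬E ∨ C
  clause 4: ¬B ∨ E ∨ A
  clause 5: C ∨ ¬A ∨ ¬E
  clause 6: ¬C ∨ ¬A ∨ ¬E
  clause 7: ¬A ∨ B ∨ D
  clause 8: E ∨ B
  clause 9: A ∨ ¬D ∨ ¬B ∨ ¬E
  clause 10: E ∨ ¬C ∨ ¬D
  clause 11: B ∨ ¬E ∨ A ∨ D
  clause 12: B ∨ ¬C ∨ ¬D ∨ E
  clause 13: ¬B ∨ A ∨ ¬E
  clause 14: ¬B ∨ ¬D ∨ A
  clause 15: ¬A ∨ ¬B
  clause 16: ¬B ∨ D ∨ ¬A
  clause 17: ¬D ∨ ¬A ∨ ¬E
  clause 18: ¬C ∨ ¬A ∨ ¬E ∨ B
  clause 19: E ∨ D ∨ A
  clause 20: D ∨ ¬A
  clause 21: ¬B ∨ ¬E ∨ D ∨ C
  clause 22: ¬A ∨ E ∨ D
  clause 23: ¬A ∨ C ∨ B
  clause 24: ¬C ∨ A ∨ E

False

Suppose B = True.
From the singleton clause (¬A), A = False.
From the singleton clause (E), E = True.
That conflicts with the unit clause (¬E).
So every satisfying assignment has B = False.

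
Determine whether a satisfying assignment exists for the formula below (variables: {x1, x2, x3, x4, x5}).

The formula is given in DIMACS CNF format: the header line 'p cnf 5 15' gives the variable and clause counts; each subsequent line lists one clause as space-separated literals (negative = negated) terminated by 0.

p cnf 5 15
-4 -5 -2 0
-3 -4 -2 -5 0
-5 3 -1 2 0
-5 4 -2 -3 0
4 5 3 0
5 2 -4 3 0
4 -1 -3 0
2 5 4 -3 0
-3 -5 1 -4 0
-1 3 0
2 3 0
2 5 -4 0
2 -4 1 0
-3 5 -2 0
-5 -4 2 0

Satisfiable

Case x1 = False:
Case x2 = True:
Case x4 = False:
Case x5 = True:
(¬x3) alone gives x3 = False.
This assignment satisfies each clause.
A satisfying assignment: x1 ↦ False, x2 ↦ True, x3 ↦ False, x4 ↦ False, x5 ↦ True.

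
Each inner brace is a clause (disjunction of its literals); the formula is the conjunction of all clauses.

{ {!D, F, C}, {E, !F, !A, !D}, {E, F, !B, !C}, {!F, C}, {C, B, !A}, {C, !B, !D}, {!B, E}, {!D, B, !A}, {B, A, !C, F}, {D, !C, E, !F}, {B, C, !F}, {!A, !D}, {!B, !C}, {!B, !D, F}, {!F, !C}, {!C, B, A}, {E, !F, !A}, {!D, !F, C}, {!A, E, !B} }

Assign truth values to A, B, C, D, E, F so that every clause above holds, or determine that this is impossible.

Try F = false.
Try D = false.
Try B = false.
Try C = true.
(A) alone gives A = true.
Every clause is now satisfied; E is unconstrained.

A ↦ true; B ↦ false; C ↦ true; D ↦ false; E ↦ true; F ↦ false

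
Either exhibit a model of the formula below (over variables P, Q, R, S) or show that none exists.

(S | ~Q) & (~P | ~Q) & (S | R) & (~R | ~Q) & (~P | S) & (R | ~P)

Case S = 1:
Case P = 0:
Case R = 0:
Every clause is now satisfied; Q is unconstrained.

P ↦ 0; Q ↦ 0; R ↦ 0; S ↦ 1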